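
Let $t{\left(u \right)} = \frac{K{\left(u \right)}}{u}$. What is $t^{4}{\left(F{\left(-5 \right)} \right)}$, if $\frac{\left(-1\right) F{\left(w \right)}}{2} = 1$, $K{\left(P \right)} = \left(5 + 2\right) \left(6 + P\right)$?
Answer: $38416$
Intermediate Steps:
$K{\left(P \right)} = 42 + 7 P$ ($K{\left(P \right)} = 7 \left(6 + P\right) = 42 + 7 P$)
$F{\left(w \right)} = -2$ ($F{\left(w \right)} = \left(-2\right) 1 = -2$)
$t{\left(u \right)} = \frac{42 + 7 u}{u}$
$t^{4}{\left(F{\left(-5 \right)} \right)} = \left(7 + \frac{42}{-2}\right)^{4} = \left(7 + 42 \left(- \frac{1}{2}\right)\right)^{4} = \left(7 - 21\right)^{4} = \left(-14\right)^{4} = 38416$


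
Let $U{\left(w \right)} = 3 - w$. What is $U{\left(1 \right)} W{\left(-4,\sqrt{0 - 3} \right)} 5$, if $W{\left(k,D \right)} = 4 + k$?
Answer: $0$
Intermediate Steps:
$U{\left(1 \right)} W{\left(-4,\sqrt{0 - 3} \right)} 5 = \left(3 - 1\right) \left(4 - 4\right) 5 = \left(3 - 1\right) 0 \cdot 5 = 2 \cdot 0 \cdot 5 = 0 \cdot 5 = 0$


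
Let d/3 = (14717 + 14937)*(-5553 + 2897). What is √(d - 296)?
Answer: 2*I*√59070842 ≈ 15372.0*I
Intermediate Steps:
d = -236283072 (d = 3*((14717 + 14937)*(-5553 + 2897)) = 3*(29654*(-2656)) = 3*(-78761024) = -236283072)
√(d - 296) = √(-236283072 - 296) = √(-236283368) = 2*I*√59070842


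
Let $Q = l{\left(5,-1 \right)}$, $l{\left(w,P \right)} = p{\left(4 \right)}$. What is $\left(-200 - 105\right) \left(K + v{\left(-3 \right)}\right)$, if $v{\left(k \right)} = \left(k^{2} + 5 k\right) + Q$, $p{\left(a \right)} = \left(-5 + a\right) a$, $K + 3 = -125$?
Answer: $42090$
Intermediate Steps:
$K = -128$ ($K = -3 - 125 = -128$)
$p{\left(a \right)} = a \left(-5 + a\right)$
$l{\left(w,P \right)} = -4$ ($l{\left(w,P \right)} = 4 \left(-5 + 4\right) = 4 \left(-1\right) = -4$)
$Q = -4$
$v{\left(k \right)} = -4 + k^{2} + 5 k$ ($v{\left(k \right)} = \left(k^{2} + 5 k\right) - 4 = -4 + k^{2} + 5 k$)
$\left(-200 - 105\right) \left(K + v{\left(-3 \right)}\right) = \left(-200 - 105\right) \left(-128 + \left(-4 + \left(-3\right)^{2} + 5 \left(-3\right)\right)\right) = - 305 \left(-128 - 10\right) = \left(-305\right) \left(-138\right) = 42090$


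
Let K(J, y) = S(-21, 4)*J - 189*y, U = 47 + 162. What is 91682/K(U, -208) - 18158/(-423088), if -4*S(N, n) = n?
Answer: 19749793145/8272005032 ≈ 2.3875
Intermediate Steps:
S(N, n) = -n/4
U = 209
K(J, y) = -J - 189*y (K(J, y) = (-¼*4)*J - 189*y = -J - 189*y)
91682/K(U, -208) - 18158/(-423088) = 91682/(-1*209 - 189*(-208)) - 18158/(-423088) = 91682/(-209 + 39312) - 18158*(-1/423088) = 91682/39103 + 9079/211544 = 19749793145/8272005032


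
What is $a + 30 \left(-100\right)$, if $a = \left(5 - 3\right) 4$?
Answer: $-2992$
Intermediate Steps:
$a = 8$ ($a = 2 \cdot 4 = 8$)
$a + 30 \left(-100\right) = 8 + 30 \left(-100\right) = 8 - 3000 = -2992$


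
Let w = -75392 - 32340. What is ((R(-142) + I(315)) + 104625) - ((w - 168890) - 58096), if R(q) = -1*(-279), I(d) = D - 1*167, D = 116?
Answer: 439571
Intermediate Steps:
I(d) = -51 (I(d) = 116 - 1*167 = 116 - 167 = -51)
w = -107732
R(q) = 279
((R(-142) + I(315)) + 104625) - ((w - 168890) - 58096) = ((279 - 51) + 104625) - ((-107732 - 168890) - 58096) = (228 + 104625) - (-276622 - 58096) = 104853 - 1*(-334718) = 104853 + 334718 = 439571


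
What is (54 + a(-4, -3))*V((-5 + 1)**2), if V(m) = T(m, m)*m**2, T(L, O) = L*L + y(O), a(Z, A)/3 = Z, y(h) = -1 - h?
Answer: 2569728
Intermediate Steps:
a(Z, A) = 3*Z
T(L, O) = -1 + L**2 - O (T(L, O) = L*L + (-1 - O) = L**2 + (-1 - O) = -1 + L**2 - O)
V(m) = m**2*(-1 + m**2 - m) (V(m) = (-1 + m**2 - m)*m**2 = m**2*(-1 + m**2 - m))
(54 + a(-4, -3))*V((-5 + 1)**2) = (54 + 3*(-4))*(((-5 + 1)**2)**2*(-1 + ((-5 + 1)**2)**2 - (-5 + 1)**2)) = (54 - 12)*(((-4)**2)**2*(-1 + ((-4)**2)**2 - 1*(-4)**2)) = 42*(16**2*(-1 + 16**2 - 1*16)) = 42*(256*(-1 + 256 - 16)) = 42*(256*239) = 42*61184 = 2569728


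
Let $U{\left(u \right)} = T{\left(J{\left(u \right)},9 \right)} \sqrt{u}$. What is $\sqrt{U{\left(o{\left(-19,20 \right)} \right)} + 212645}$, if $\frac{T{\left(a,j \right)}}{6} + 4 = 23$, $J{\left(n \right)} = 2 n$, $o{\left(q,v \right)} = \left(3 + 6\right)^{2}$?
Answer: $\sqrt{213671} \approx 462.25$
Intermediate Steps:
$o{\left(q,v \right)} = 81$ ($o{\left(q,v \right)} = 9^{2} = 81$)
$T{\left(a,j \right)} = 114$ ($T{\left(a,j \right)} = -24 + 6 \cdot 23 = -24 + 138 = 114$)
$U{\left(u \right)} = 114 \sqrt{u}$
$\sqrt{U{\left(o{\left(-19,20 \right)} \right)} + 212645} = \sqrt{114 \sqrt{81} + 212645} = \sqrt{114 \cdot 9 + 212645} = \sqrt{1026 + 212645} = \sqrt{213671}$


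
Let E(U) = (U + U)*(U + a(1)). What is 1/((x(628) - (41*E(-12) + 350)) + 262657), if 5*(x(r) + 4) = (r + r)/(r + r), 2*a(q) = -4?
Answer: 5/1242636 ≈ 4.0237e-6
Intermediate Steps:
a(q) = -2 (a(q) = (½)*(-4) = -2)
E(U) = 2*U*(-2 + U) (E(U) = (U + U)*(U - 2) = (2*U)*(-2 + U) = 2*U*(-2 + U))
x(r) = -19/5 (x(r) = -4 + ((r + r)/(r + r))/5 = -4 + ((2*r)/((2*r)))/5 = -4 + ((2*r)*(1/(2*r)))/5 = -4 + (⅕)*1 = -4 + ⅕ = -19/5)
1/((x(628) - (41*E(-12) + 350)) + 262657) = 1/((-19/5 - (41*(2*(-12)*(-2 - 12)) + 350)) + 262657) = 1/((-19/5 - (41*(2*(-12)*(-14)) + 350)) + 262657) = 1/((-19/5 - (41*336 + 350)) + 262657) = 1/((-19/5 - (13776 + 350)) + 262657) = 1/((-19/5 - 1*14126) + 262657) = 1/((-19/5 - 14126) + 262657) = 1/(-70649/5 + 262657) = 1/(1242636/5) = 5/1242636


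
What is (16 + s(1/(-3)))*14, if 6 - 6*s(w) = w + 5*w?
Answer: 728/3 ≈ 242.67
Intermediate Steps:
s(w) = 1 - w (s(w) = 1 - (w + 5*w)/6 = 1 - w)
(16 + s(1/(-3)))*14 = (16 + (1 - 1/(-3)))*14 = (16 + (1 - 1*(-⅓)))*14 = (16 + (1 + ⅓))*14 = (16 + 4/3)*14 = (52/3)*14 = 728/3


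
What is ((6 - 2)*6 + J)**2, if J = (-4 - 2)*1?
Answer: 324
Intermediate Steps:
J = -6 (J = -6*1 = -6)
((6 - 2)*6 + J)**2 = ((6 - 2)*6 - 6)**2 = (4*6 - 6)**2 = (24 - 6)**2 = 18**2 = 324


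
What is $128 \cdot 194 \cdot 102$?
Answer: $2532864$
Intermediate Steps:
$128 \cdot 194 \cdot 102 = 24832 \cdot 102 = 2532864$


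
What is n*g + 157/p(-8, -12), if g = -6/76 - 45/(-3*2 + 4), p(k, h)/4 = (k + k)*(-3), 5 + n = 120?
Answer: 9409063/3648 ≈ 2579.2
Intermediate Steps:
n = 115 (n = -5 + 120 = 115)
p(k, h) = -24*k (p(k, h) = 4*((k + k)*(-3)) = 4*((2*k)*(-3)) = 4*(-6*k) = -24*k)
g = 426/19 (g = -6*1/76 - 45/(-6 + 4) = -3/38 - 45/(-2) = -3/38 - 45*(-½) = -3/38 + 45/2 = 426/19 ≈ 22.421)
n*g + 157/p(-8, -12) = 115*(426/19) + 157/((-24*(-8))) = 48990/19 + 157/192 = 9409063/3648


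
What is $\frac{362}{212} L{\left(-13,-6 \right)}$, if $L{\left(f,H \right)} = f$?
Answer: $- \frac{2353}{106} \approx -22.198$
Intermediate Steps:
$\frac{362}{212} L{\left(-13,-6 \right)} = \frac{362}{212} \left(-13\right) = 362 \cdot \frac{1}{212} \left(-13\right) = \frac{181}{106} \left(-13\right) = - \frac{2353}{106}$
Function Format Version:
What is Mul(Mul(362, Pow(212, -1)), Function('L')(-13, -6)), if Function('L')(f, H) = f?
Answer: Rational(-2353, 106) ≈ -22.198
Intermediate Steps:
Mul(Mul(362, Pow(212, -1)), Function('L')(-13, -6)) = Mul(Mul(362, Pow(212, -1)), -13) = Mul(Mul(362, Rational(1, 212)), -13) = Mul(Rational(181, 106), -13) = Rational(-2353, 106)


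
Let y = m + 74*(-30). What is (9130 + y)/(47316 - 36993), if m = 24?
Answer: 6934/10323 ≈ 0.67170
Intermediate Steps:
y = -2196 (y = 24 + 74*(-30) = 24 - 2220 = -2196)
(9130 + y)/(47316 - 36993) = (9130 - 2196)/(47316 - 36993) = 6934/10323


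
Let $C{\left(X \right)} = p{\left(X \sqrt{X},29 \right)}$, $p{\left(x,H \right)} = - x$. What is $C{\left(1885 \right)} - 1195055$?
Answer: $-1195055 - 1885 \sqrt{1885} \approx -1.2769 \cdot 10^{6}$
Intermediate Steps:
$C{\left(X \right)} = - X^{\frac{3}{2}}$ ($C{\left(X \right)} = - X \sqrt{X} = - X^{\frac{3}{2}}$)
$C{\left(1885 \right)} - 1195055 = - 1885^{\frac{3}{2}} - 1195055 = - 1885 \sqrt{1885} - 1195055 = -1195055 - 1885 \sqrt{1885}$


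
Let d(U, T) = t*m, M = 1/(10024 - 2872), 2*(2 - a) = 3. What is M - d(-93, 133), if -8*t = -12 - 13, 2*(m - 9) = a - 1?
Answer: -391123/14304 ≈ -27.344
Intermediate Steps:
a = ½ (a = 2 - ½*3 = 2 - 3/2 = ½ ≈ 0.50000)
m = 35/4 (m = 9 + (½ - 1)/2 = 9 + (½)*(-½) = 9 - ¼ = 35/4 ≈ 8.7500)
M = 1/7152 ≈ 0.00013982
t = 25/8 (t = -(-12 - 13)/8 = -⅛*(-25) = 25/8 ≈ 3.1250)
d(U, T) = 875/32 (d(U, T) = (25/8)*(35/4) = 875/32)
M - d(-93, 133) = 1/7152 - 1*875/32 = 1/7152 - 875/32 = -391123/14304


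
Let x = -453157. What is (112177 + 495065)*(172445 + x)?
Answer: -170460116304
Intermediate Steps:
(112177 + 495065)*(172445 + x) = (112177 + 495065)*(172445 - 453157) = 607242*(-280712) = -170460116304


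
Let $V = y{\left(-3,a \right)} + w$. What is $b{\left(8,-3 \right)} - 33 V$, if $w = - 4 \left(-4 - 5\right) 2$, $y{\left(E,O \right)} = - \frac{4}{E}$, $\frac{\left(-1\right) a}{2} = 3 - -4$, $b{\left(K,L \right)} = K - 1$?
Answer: $-2413$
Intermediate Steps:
$b{\left(K,L \right)} = -1 + K$ ($b{\left(K,L \right)} = K - 1 = -1 + K$)
$a = -14$ ($a = - 2 \left(3 - -4\right) = - 2 \left(3 + 4\right) = \left(-2\right) 7 = -14$)
$w = 72$ ($w = - 4 \left(\left(-9\right) 2\right) = \left(-4\right) \left(-18\right) = 72$)
$V = \frac{220}{3}$ ($V = - \frac{4}{-3} + 72 = \left(-4\right) \left(- \frac{1}{3}\right) + 72 = \frac{4}{3} + 72 = \frac{220}{3} \approx 73.333$)
$b{\left(8,-3 \right)} - 33 V = \left(-1 + 8\right) - 2420 = 7 - 2420 = -2413$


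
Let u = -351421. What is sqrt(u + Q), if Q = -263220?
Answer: I*sqrt(614641) ≈ 783.99*I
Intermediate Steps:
sqrt(u + Q) = sqrt(-351421 - 263220) = sqrt(-614641) = I*sqrt(614641)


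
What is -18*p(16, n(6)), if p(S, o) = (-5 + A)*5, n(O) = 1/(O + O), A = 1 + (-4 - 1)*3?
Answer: 1710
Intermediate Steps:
A = -14 (A = 1 - 5*3 = 1 - 15 = -14)
n(O) = 1/(2*O)
p(S, o) = -95 (p(S, o) = (-5 - 14)*5 = -19*5 = -95)
-18*p(16, n(6)) = -18*(-95) = 1710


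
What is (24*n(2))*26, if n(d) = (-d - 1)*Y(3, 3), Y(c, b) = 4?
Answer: -7488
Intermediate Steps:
n(d) = -4 - 4*d (n(d) = (-d - 1)*4 = (-1 - d)*4 = -4 - 4*d)
(24*n(2))*26 = (24*(-4 - 4*2))*26 = (24*(-4 - 8))*26 = (24*(-12))*26 = -288*26 = -7488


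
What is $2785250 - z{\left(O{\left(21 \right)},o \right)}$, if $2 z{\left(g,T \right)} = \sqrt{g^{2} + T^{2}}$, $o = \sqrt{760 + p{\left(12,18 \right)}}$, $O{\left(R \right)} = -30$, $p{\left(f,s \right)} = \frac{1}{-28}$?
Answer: $2785250 - \frac{\sqrt{325353}}{28} \approx 2.7852 \cdot 10^{6}$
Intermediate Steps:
$p{\left(f,s \right)} = - \frac{1}{28}$
$o = \frac{\sqrt{148953}}{14}$ ($o = \sqrt{760 - \frac{1}{28}} = \sqrt{\frac{21279}{28}} = \frac{\sqrt{148953}}{14} \approx 27.567$)
$z{\left(g,T \right)} = \frac{\sqrt{T^{2} + g^{2}}}{2}$ ($z{\left(g,T \right)} = \frac{\sqrt{g^{2} + T^{2}}}{2} = \frac{\sqrt{T^{2} + g^{2}}}{2}$)
$2785250 - z{\left(O{\left(21 \right)},o \right)} = 2785250 - \frac{\sqrt{\left(\frac{\sqrt{148953}}{14}\right)^{2} + \left(-30\right)^{2}}}{2} = 2785250 - \frac{\sqrt{\frac{21279}{28} + 900}}{2} = 2785250 - \frac{\sqrt{\frac{46479}{28}}}{2} = 2785250 - \frac{\frac{1}{14} \sqrt{325353}}{2} = 2785250 - \frac{\sqrt{325353}}{28}$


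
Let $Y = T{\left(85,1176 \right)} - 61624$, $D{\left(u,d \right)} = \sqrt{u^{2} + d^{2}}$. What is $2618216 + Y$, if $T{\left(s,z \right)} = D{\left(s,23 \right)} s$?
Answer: $2556592 + 85 \sqrt{7754} \approx 2.5641 \cdot 10^{6}$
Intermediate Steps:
$D{\left(u,d \right)} = \sqrt{d^{2} + u^{2}}$
$T{\left(s,z \right)} = s \sqrt{529 + s^{2}}$ ($T{\left(s,z \right)} = \sqrt{23^{2} + s^{2}} s = \sqrt{529 + s^{2}} s = s \sqrt{529 + s^{2}}$)
$Y = -61624 + 85 \sqrt{7754}$ ($Y = 85 \sqrt{529 + 85^{2}} - 61624 = 85 \sqrt{529 + 7225} - 61624 = 85 \sqrt{7754} - 61624 = -61624 + 85 \sqrt{7754} \approx -54139.0$)
$2618216 + Y = 2618216 - \left(61624 - 85 \sqrt{7754}\right) = 2556592 + 85 \sqrt{7754}$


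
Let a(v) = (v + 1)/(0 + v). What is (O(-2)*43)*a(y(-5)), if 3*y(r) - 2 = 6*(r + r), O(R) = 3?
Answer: 7095/58 ≈ 122.33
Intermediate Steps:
y(r) = ⅔ + 4*r (y(r) = ⅔ + (6*(r + r))/3 = ⅔ + (6*(2*r))/3 = ⅔ + (12*r)/3 = ⅔ + 4*r)
a(v) = (1 + v)/v
(O(-2)*43)*a(y(-5)) = (3*43)*((1 + (⅔ + 4*(-5)))/(⅔ + 4*(-5))) = 129*((1 + (⅔ - 20))/(⅔ - 20)) = 129*((1 - 58/3)/(-58/3)) = 129*(-3/58*(-55/3)) = 129*(55/58) = 7095/58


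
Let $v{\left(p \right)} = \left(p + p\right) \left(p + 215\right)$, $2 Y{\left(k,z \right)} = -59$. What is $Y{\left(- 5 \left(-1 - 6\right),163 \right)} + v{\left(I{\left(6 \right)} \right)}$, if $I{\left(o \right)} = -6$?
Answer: $- \frac{5075}{2} \approx -2537.5$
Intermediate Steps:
$Y{\left(k,z \right)} = - \frac{59}{2}$ ($Y{\left(k,z \right)} = \frac{1}{2} \left(-59\right) = - \frac{59}{2}$)
$v{\left(p \right)} = 2 p \left(215 + p\right)$
$Y{\left(- 5 \left(-1 - 6\right),163 \right)} + v{\left(I{\left(6 \right)} \right)} = - \frac{59}{2} + 2 \left(-6\right) \left(215 - 6\right) = - \frac{59}{2} + 2 \left(-6\right) 209 = - \frac{59}{2} - 2508 = - \frac{5075}{2}$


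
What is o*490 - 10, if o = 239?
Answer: 117100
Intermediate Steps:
o*490 - 10 = 239*490 - 10 = 117110 - 10 = 117100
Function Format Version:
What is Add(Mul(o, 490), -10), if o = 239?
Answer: 117100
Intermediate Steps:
Add(Mul(o, 490), -10) = Add(Mul(239, 490), -10) = Add(117110, -10) = 117100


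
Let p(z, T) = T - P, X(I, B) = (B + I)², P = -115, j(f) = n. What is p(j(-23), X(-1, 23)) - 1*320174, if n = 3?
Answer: -319575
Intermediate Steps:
j(f) = 3
p(z, T) = 115 + T (p(z, T) = T - 1*(-115) = T + 115 = 115 + T)
p(j(-23), X(-1, 23)) - 1*320174 = (115 + (23 - 1)²) - 1*320174 = (115 + 22²) - 320174 = (115 + 484) - 320174 = 599 - 320174 = -319575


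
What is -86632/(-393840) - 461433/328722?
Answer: -1596384671/1348582005 ≈ -1.1838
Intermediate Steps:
-86632/(-393840) - 461433/328722 = -86632*(-1/393840) - 461433*1/328722 = 10829/49230 - 153811/109574 = -1596384671/1348582005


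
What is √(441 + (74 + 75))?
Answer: √590 ≈ 24.290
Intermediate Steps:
√(441 + (74 + 75)) = √(441 + 149) = √590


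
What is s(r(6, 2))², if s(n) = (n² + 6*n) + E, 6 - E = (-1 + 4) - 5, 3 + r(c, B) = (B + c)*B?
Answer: 65025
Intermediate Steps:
r(c, B) = -3 + B*(B + c) (r(c, B) = -3 + (B + c)*B = -3 + B*(B + c))
E = 8 (E = 6 - ((-1 + 4) - 5) = 6 - (3 - 5) = 6 - 1*(-2) = 6 + 2 = 8)
s(n) = 8 + n² + 6*n (s(n) = (n² + 6*n) + 8 = 8 + n² + 6*n)
s(r(6, 2))² = (8 + (-3 + 2² + 2*6)² + 6*(-3 + 2² + 2*6))² = (8 + (-3 + 4 + 12)² + 6*(-3 + 4 + 12))² = (8 + 13² + 6*13)² = (8 + 169 + 78)² = 255² = 65025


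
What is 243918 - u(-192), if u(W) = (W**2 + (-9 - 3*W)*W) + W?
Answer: 316110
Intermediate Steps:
u(W) = W + W**2 + W*(-9 - 3*W) (u(W) = (W**2 + W*(-9 - 3*W)) + W = W + W**2 + W*(-9 - 3*W))
243918 - u(-192) = 243918 - (-2)*(-192)*(4 - 192) = 243918 - (-2)*(-192)*(-188) = 243918 - 1*(-72192) = 243918 + 72192 = 316110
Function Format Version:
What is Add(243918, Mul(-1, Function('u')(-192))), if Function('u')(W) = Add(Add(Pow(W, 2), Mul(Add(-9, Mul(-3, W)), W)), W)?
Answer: 316110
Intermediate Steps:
Function('u')(W) = Add(W, Pow(W, 2), Mul(W, Add(-9, Mul(-3, W)))) (Function('u')(W) = Add(Add(Pow(W, 2), Mul(W, Add(-9, Mul(-3, W)))), W) = Add(W, Pow(W, 2), Mul(W, Add(-9, Mul(-3, W)))))
Add(243918, Mul(-1, Function('u')(-192))) = Add(243918, Mul(-1, Mul(-2, -192, Add(4, -192)))) = Add(243918, Mul(-1, Mul(-2, -192, -188))) = Add(243918, Mul(-1, -72192)) = Add(243918, 72192) = 316110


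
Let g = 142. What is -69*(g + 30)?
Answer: -11868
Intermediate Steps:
-69*(g + 30) = -69*(142 + 30) = -69*172 = -11868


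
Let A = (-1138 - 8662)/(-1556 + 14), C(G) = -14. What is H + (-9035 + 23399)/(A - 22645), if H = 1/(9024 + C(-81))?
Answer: -2850431087/4493259970 ≈ -0.63438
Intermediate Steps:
A = 4900/771 (A = -9800/(-1542) = -9800*(-1/1542) = 4900/771 ≈ 6.3554)
H = 1/9010 (H = 1/(9024 - 14) = 1/9010 ≈ 0.00011099)
H + (-9035 + 23399)/(A - 22645) = 1/9010 + (-9035 + 23399)/(4900/771 - 22645) = 1/9010 + 14364/(-17454395/771) = 1/9010 + 14364*(-771/17454395) = 1/9010 - 1582092/2493485 = -2850431087/4493259970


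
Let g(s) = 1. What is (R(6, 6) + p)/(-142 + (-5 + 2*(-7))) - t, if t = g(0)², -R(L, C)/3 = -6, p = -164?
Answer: -15/161 ≈ -0.093168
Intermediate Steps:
R(L, C) = 18 (R(L, C) = -3*(-6) = 18)
t = 1 (t = 1² = 1)
(R(6, 6) + p)/(-142 + (-5 + 2*(-7))) - t = (18 - 164)/(-142 + (-5 + 2*(-7))) - 1*1 = -146/(-142 + (-5 - 14)) - 1 = -146/(-142 - 19) - 1 = -146/(-161) - 1 = -146*(-1/161) - 1 = 146/161 - 1 = -15/161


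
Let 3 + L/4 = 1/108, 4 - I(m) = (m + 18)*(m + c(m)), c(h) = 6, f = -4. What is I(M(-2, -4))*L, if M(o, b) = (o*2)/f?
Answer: 13889/9 ≈ 1543.2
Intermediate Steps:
M(o, b) = -o/2 (M(o, b) = (o*2)/(-4) = (2*o)*(-1/4) = -o/2)
I(m) = 4 - (6 + m)*(18 + m) (I(m) = 4 - (m + 18)*(m + 6) = 4 - (18 + m)*(6 + m) = 4 - (6 + m)*(18 + m))
L = -323/27 (L = -12 + 4/108 = -12 + 4*(1/108) = -12 + 1/27 = -323/27 ≈ -11.963)
I(M(-2, -4))*L = (-104 - (-1/2*(-2))**2 - (-12)*(-2))*(-323/27) = (-104 - 1*1**2 - 24*1)*(-323/27) = (-104 - 1*1 - 24)*(-323/27) = (-104 - 1 - 24)*(-323/27) = -129*(-323/27) = 13889/9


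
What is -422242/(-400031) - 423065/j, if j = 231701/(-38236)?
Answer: 6471124635607182/92687582731 ≈ 69817.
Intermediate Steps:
j = -231701/38236 (j = 231701*(-1/38236) = -231701/38236 ≈ -6.0598)
-422242/(-400031) - 423065/j = -422242/(-400031) - 423065/(-231701/38236) = -422242*(-1/400031) - 423065*(-38236/231701) = 422242/400031 + 16176313340/231701 = 6471124635607182/92687582731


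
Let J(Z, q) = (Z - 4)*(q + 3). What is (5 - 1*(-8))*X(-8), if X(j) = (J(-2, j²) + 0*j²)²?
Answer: 2100852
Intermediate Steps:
J(Z, q) = (-4 + Z)*(3 + q)
X(j) = (-18 - 6*j²)² (X(j) = ((-12 - 4*j² + 3*(-2) - 2*j²) + 0*j²)² = ((-12 - 4*j² - 6 - 2*j²) + 0)² = ((-18 - 6*j²) + 0)² = (-18 - 6*j²)²)
(5 - 1*(-8))*X(-8) = (5 - 1*(-8))*(36*(3 + (-8)²)²) = (5 + 8)*(36*(3 + 64)²) = 13*(36*67²) = 13*(36*4489) = 13*161604 = 2100852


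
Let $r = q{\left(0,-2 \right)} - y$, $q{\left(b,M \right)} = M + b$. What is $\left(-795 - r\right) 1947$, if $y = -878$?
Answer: $-3253437$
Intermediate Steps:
$r = 876$ ($r = \left(-2 + 0\right) - -878 = -2 + 878 = 876$)
$\left(-795 - r\right) 1947 = \left(-795 - 876\right) 1947 = \left(-1671\right) 1947 = -3253437$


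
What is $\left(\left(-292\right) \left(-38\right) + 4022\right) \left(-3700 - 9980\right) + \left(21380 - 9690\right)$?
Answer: $-206802550$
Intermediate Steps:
$\left(\left(-292\right) \left(-38\right) + 4022\right) \left(-3700 - 9980\right) + \left(21380 - 9690\right) = \left(11096 + 4022\right) \left(-13680\right) + 11690 = 15118 \left(-13680\right) + 11690 = -206814240 + 11690 = -206802550$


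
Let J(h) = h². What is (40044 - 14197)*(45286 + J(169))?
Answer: 1908723409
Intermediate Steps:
(40044 - 14197)*(45286 + J(169)) = (40044 - 14197)*(45286 + 169²) = 25847*(45286 + 28561) = 25847*73847 = 1908723409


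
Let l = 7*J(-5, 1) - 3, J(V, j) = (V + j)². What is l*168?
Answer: 18312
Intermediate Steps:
l = 109 (l = 7*(-5 + 1)² - 3 = 7*(-4)² - 3 = 7*16 - 3 = 112 - 3 = 109)
l*168 = 109*168 = 18312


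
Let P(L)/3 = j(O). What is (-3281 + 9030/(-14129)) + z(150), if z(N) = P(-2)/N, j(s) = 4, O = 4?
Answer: -1159128717/353225 ≈ -3281.6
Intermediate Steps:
P(L) = 12 (P(L) = 3*4 = 12)
z(N) = 12/N
(-3281 + 9030/(-14129)) + z(150) = (-3281 + 9030/(-14129)) + 12/150 = (-3281 + 9030*(-1/14129)) + 12*(1/150) = (-3281 - 9030/14129) + 2/25 = -46366279/14129 + 2/25 = -1159128717/353225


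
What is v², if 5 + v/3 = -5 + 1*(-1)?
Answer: 1089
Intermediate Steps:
v = -33 (v = -15 + 3*(-5 + 1*(-1)) = -15 + 3*(-5 - 1) = -15 + 3*(-6) = -15 - 18 = -33)
v² = (-33)² = 1089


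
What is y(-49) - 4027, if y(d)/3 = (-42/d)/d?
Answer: -1381279/343 ≈ -4027.1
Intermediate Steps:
y(d) = -126/d**2 (y(d) = 3*((-42/d)/d) = 3*(-42/d**2) = -126/d**2)
y(-49) - 4027 = -126/(-49)**2 - 4027 = -126*1/2401 - 4027 = -18/343 - 4027 = -1381279/343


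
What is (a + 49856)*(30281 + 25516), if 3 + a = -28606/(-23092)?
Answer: 32117704036677/11546 ≈ 2.7817e+9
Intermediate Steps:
a = -20335/11546 (a = -3 - 28606/(-23092) = -3 - 28606*(-1/23092) = -3 + 14303/11546 = -20335/11546 ≈ -1.7612)
(a + 49856)*(30281 + 25516) = (-20335/11546 + 49856)*(30281 + 25516) = (575617041/11546)*55797 = 32117704036677/11546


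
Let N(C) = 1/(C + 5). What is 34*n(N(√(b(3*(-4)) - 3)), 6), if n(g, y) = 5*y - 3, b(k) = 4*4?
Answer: 918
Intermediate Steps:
b(k) = 16
N(C) = 1/(5 + C)
n(g, y) = -3 + 5*y
34*n(N(√(b(3*(-4)) - 3)), 6) = 34*(-3 + 5*6) = 34*(-3 + 30) = 34*27 = 918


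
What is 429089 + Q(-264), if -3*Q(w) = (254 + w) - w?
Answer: 1287013/3 ≈ 4.2900e+5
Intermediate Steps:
Q(w) = -254/3 (Q(w) = -((254 + w) - w)/3 = -⅓*254 = -254/3)
429089 + Q(-264) = 429089 - 254/3 = 1287013/3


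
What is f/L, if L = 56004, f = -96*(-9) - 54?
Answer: 135/9334 ≈ 0.014463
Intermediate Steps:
f = 810 (f = 864 - 54 = 810)
f/L = 810/56004 = 810*(1/56004) = 135/9334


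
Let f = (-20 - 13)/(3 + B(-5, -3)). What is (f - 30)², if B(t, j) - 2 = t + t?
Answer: 13689/25 ≈ 547.56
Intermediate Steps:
B(t, j) = 2 + 2*t (B(t, j) = 2 + (t + t) = 2 + 2*t)
f = 33/5 (f = (-20 - 13)/(3 + (2 + 2*(-5))) = -33/(3 + (2 - 10)) = -33/(3 - 8) = -33/(-5) = -33*(-⅕) = 33/5 ≈ 6.6000)
(f - 30)² = (33/5 - 30)² = (-117/5)² = 13689/25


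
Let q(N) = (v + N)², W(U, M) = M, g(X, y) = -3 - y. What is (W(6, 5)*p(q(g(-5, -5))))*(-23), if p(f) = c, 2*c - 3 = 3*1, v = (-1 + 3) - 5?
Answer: -345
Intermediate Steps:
v = -3 (v = 2 - 5 = -3)
q(N) = (-3 + N)²
c = 3 (c = 3/2 + (3*1)/2 = 3/2 + (½)*3 = 3/2 + 3/2 = 3)
p(f) = 3
(W(6, 5)*p(q(g(-5, -5))))*(-23) = (5*3)*(-23) = 15*(-23) = -345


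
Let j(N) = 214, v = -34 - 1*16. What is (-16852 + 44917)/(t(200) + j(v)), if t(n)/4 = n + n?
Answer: 28065/1814 ≈ 15.471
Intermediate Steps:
v = -50 (v = -34 - 16 = -50)
t(n) = 8*n (t(n) = 4*(n + n) = 4*(2*n) = 8*n)
(-16852 + 44917)/(t(200) + j(v)) = (-16852 + 44917)/(8*200 + 214) = 28065/(1600 + 214) = 28065/1814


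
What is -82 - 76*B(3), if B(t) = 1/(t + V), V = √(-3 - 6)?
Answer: -284/3 + 38*I/3 ≈ -94.667 + 12.667*I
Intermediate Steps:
V = 3*I (V = √(-9) = 3*I ≈ 3.0*I)
B(t) = 1/(t + 3*I)
-82 - 76*B(3) = -82 - 76*(3 - 3*I)/18 = -82 - 38*(3 - 3*I)/9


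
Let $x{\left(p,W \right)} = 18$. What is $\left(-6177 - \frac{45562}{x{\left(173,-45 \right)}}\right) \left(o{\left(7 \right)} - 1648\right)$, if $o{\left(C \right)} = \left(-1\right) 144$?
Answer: $\frac{140446208}{9} \approx 1.5605 \cdot 10^{7}$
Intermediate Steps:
$o{\left(C \right)} = -144$
$\left(-6177 - \frac{45562}{x{\left(173,-45 \right)}}\right) \left(o{\left(7 \right)} - 1648\right) = \left(-6177 - \frac{45562}{18}\right) \left(-144 - 1648\right) = \left(-6177 - \frac{22781}{9}\right) \left(-1792\right) = \left(- \frac{78374}{9}\right) \left(-1792\right) = \frac{140446208}{9}$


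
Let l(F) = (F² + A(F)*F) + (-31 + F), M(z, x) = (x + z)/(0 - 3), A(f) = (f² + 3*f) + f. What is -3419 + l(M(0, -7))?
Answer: -92009/27 ≈ -3407.7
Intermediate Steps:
A(f) = f² + 4*f
M(z, x) = -x/3 - z/3 (M(z, x) = (x + z)/(-3) = (x + z)*(-⅓) = -x/3 - z/3)
l(F) = -31 + F + F² + F²*(4 + F) (l(F) = (F² + (F*(4 + F))*F) + (-31 + F) = (F² + F²*(4 + F)) + (-31 + F) = -31 + F + F² + F²*(4 + F))
-3419 + l(M(0, -7)) = -3419 + (-31 + (-⅓*(-7) - ⅓*0) + (-⅓*(-7) - ⅓*0)³ + 5*(-⅓*(-7) - ⅓*0)²) = -3419 + (-31 + (7/3 + 0) + (7/3 + 0)³ + 5*(7/3 + 0)²) = -3419 + (-31 + 7/3 + (7/3)³ + 5*(7/3)²) = -3419 + (-31 + 7/3 + 343/27 + 5*(49/9)) = -3419 + (-31 + 7/3 + 343/27 + 245/9) = -3419 + 304/27 = -92009/27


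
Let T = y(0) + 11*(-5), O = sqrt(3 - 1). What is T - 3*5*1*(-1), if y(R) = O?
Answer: -40 + sqrt(2) ≈ -38.586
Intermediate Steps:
O = sqrt(2) ≈ 1.4142
y(R) = sqrt(2)
T = -55 + sqrt(2) (T = sqrt(2) + 11*(-5) = sqrt(2) - 55 = -55 + sqrt(2) ≈ -53.586)
T - 3*5*1*(-1) = (-55 + sqrt(2)) - 3*5*1*(-1) = (-55 + sqrt(2)) - 15*(-1) = (-55 + sqrt(2)) - 3*(-5) = (-55 + sqrt(2)) + 15 = -40 + sqrt(2)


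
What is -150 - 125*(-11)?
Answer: 1225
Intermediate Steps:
-150 - 125*(-11) = -150 + 1375 = 1225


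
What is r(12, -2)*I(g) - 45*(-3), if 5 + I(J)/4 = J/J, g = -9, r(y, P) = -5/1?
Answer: 215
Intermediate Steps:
r(y, P) = -5 (r(y, P) = -5*1 = -5)
I(J) = -16 (I(J) = -20 + 4*(J/J) = -20 + 4*1 = -20 + 4 = -16)
r(12, -2)*I(g) - 45*(-3) = -5*(-16) - 45*(-3) = 80 + 135 = 215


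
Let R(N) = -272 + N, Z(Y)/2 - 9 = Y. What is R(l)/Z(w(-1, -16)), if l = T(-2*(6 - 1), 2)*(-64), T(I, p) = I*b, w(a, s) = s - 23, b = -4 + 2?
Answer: 388/15 ≈ 25.867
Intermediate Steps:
b = -2
w(a, s) = -23 + s
Z(Y) = 18 + 2*Y
T(I, p) = -2*I (T(I, p) = I*(-2) = -2*I)
l = -1280 (l = -(-4)*(6 - 1)*(-64) = -(-4)*5*(-64) = -2*(-10)*(-64) = 20*(-64) = -1280)
R(l)/Z(w(-1, -16)) = (-272 - 1280)/(18 + 2*(-23 - 16)) = -1552/(18 + 2*(-39)) = -1552/(18 - 78) = -1552/(-60) = -1552*(-1/60) = 388/15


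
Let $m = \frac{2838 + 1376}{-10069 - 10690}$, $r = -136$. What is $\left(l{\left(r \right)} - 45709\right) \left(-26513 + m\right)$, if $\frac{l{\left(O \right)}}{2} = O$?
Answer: $\frac{25307371361961}{20759} \approx 1.2191 \cdot 10^{9}$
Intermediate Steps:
$m = - \frac{4214}{20759}$ ($m = \frac{4214}{-20759} = 4214 \left(- \frac{1}{20759}\right) = - \frac{4214}{20759} \approx -0.203$)
$l{\left(O \right)} = 2 O$
$\left(l{\left(r \right)} - 45709\right) \left(-26513 + m\right) = \left(2 \left(-136\right) - 45709\right) \left(-26513 - \frac{4214}{20759}\right) = \left(-272 - 45709\right) \left(- \frac{550387581}{20759}\right) = \left(-45981\right) \left(- \frac{550387581}{20759}\right) = \frac{25307371361961}{20759}$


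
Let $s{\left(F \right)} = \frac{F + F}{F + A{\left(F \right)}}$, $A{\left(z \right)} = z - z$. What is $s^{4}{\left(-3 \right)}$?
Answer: $16$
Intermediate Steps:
$A{\left(z \right)} = 0$
$s{\left(F \right)} = 2$ ($s{\left(F \right)} = \frac{F + F}{F + 0} = \frac{2 F}{F} = 2$)
$s^{4}{\left(-3 \right)} = 2^{4} = 16$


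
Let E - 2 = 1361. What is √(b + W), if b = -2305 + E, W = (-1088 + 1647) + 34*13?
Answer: √59 ≈ 7.6811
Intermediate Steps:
E = 1363 (E = 2 + 1361 = 1363)
W = 1001 (W = 559 + 442 = 1001)
b = -942 (b = -2305 + 1363 = -942)
√(b + W) = √(-942 + 1001) = √59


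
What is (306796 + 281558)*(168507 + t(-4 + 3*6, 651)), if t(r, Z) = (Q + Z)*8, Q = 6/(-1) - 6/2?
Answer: 102163553622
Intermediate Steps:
Q = -9 (Q = 6*(-1) - 6*1/2 = -6 - 3 = -9)
t(r, Z) = -72 + 8*Z (t(r, Z) = (-9 + Z)*8 = -72 + 8*Z)
(306796 + 281558)*(168507 + t(-4 + 3*6, 651)) = (306796 + 281558)*(168507 + (-72 + 8*651)) = 588354*(168507 + (-72 + 5208)) = 588354*(168507 + 5136) = 588354*173643 = 102163553622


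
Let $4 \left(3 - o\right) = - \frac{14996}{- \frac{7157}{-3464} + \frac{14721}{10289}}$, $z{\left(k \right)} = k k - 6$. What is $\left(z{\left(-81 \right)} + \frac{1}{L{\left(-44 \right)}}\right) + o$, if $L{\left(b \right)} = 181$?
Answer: $\frac{7483604509509}{980798999} \approx 7630.1$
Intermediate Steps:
$z{\left(k \right)} = -6 + k^{2}$ ($z{\left(k \right)} = k^{2} - 6 = -6 + k^{2}$)
$o = \frac{5825754985}{5418779}$ ($o = 3 - \frac{\left(-14996\right) \frac{1}{- \frac{7157}{-3464} + \frac{14721}{10289}}}{4} = 3 - \frac{\left(-14996\right) \frac{1}{\left(-7157\right) \left(- \frac{1}{3464}\right) + 14721 \cdot \frac{1}{10289}}}{4} = 3 - \frac{\left(-14996\right) \frac{1}{\frac{7157}{3464} + \frac{14721}{10289}}}{4} = 3 - \frac{\left(-14996\right) \frac{1}{\frac{124631917}{35641096}}}{4} = 3 - \frac{\left(-14996\right) \frac{35641096}{124631917}}{4} = 3 - - \frac{5809498648}{5418779} = 3 + \frac{5809498648}{5418779} = \frac{5825754985}{5418779} \approx 1075.1$)
$\left(z{\left(-81 \right)} + \frac{1}{L{\left(-44 \right)}}\right) + o = \left(\left(-6 + \left(-81\right)^{2}\right) + \frac{1}{181}\right) + \frac{5825754985}{5418779} = \left(\left(-6 + 6561\right) + \frac{1}{181}\right) + \frac{5825754985}{5418779} = \left(6555 + \frac{1}{181}\right) + \frac{5825754985}{5418779} = \frac{1186456}{181} + \frac{5825754985}{5418779} = \frac{7483604509509}{980798999}$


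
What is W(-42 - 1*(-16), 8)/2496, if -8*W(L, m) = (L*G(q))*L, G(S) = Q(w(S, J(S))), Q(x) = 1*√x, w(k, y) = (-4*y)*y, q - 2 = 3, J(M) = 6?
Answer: -13*I/32 ≈ -0.40625*I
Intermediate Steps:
q = 5 (q = 2 + 3 = 5)
w(k, y) = -4*y²
Q(x) = √x
G(S) = 12*I (G(S) = √(-4*6²) = √(-4*36) = √(-144) = 12*I)
W(L, m) = -3*I*L²/2 (W(L, m) = -L*(12*I)*L/8 = -12*I*L*L/8 = -3*I*L²/2)
W(-42 - 1*(-16), 8)/2496 = -3*I*(-42 - 1*(-16))²/2/2496 = -3*I*(-42 + 16)²/2*(1/2496) = -3/2*I*(-26)²*(1/2496) = -3/2*I*676*(1/2496) = -1014*I*(1/2496) = -13*I/32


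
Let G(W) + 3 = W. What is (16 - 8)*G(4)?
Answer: 8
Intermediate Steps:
G(W) = -3 + W
(16 - 8)*G(4) = (16 - 8)*(-3 + 4) = 8*1 = 8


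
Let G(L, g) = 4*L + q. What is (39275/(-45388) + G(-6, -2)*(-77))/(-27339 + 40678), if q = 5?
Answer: 66363369/605430532 ≈ 0.10961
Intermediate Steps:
G(L, g) = 5 + 4*L (G(L, g) = 4*L + 5 = 5 + 4*L)
(39275/(-45388) + G(-6, -2)*(-77))/(-27339 + 40678) = (39275/(-45388) + (5 + 4*(-6))*(-77))/(-27339 + 40678) = (39275*(-1/45388) + (5 - 24)*(-77))/13339 = (-39275/45388 - 19*(-77))*(1/13339) = (-39275/45388 + 1463)*(1/13339) = (66363369/45388)*(1/13339) = 66363369/605430532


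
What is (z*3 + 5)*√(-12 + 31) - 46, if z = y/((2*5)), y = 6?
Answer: -46 + 34*√19/5 ≈ -16.359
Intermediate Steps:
z = ⅗ (z = 6/((2*5)) = 6/10 = 6*(⅒) = ⅗ ≈ 0.60000)
(z*3 + 5)*√(-12 + 31) - 46 = ((⅗)*3 + 5)*√(-12 + 31) - 46 = (9/5 + 5)*√19 - 46 = 34*√19/5 - 46 = -46 + 34*√19/5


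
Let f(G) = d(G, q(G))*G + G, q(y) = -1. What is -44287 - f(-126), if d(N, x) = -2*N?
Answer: -12409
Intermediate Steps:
f(G) = G - 2*G² (f(G) = (-2*G)*G + G = -2*G² + G = G - 2*G²)
-44287 - f(-126) = -44287 - (-126)*(1 - 2*(-126)) = -44287 - (-126)*(1 + 252) = -44287 - (-126)*253 = -44287 - 1*(-31878) = -44287 + 31878 = -12409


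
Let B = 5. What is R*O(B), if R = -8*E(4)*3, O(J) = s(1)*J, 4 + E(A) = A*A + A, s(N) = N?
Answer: -1920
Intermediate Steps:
E(A) = -4 + A + A² (E(A) = -4 + (A*A + A) = -4 + (A² + A) = -4 + (A + A²) = -4 + A + A²)
O(J) = J (O(J) = 1*J = J)
R = -384 (R = -8*(-4 + 4 + 4²)*3 = -8*(-4 + 4 + 16)*3 = -8*16*3 = -128*3 = -384)
R*O(B) = -384*5 = -1920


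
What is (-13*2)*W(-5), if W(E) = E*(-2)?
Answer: -260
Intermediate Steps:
W(E) = -2*E
(-13*2)*W(-5) = (-13*2)*(-2*(-5)) = -26*10 = -260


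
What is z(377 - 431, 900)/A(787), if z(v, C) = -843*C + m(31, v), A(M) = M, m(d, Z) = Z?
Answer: -758754/787 ≈ -964.11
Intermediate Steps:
z(v, C) = v - 843*C (z(v, C) = -843*C + v = v - 843*C)
z(377 - 431, 900)/A(787) = ((377 - 431) - 843*900)/787 = (-54 - 758700)*(1/787) = -758754*1/787 = -758754/787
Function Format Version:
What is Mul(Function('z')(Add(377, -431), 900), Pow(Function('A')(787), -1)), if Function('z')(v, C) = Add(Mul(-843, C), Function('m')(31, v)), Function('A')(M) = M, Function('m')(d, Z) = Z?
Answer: Rational(-758754, 787) ≈ -964.11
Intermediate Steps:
Function('z')(v, C) = Add(v, Mul(-843, C)) (Function('z')(v, C) = Add(Mul(-843, C), v) = Add(v, Mul(-843, C)))
Mul(Function('z')(Add(377, -431), 900), Pow(Function('A')(787), -1)) = Mul(Add(Add(377, -431), Mul(-843, 900)), Pow(787, -1)) = Mul(Add(-54, -758700), Rational(1, 787)) = Mul(-758754, Rational(1, 787)) = Rational(-758754, 787)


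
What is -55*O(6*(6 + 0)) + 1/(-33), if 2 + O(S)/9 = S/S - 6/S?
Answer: 38113/66 ≈ 577.47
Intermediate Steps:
O(S) = -9 - 54/S (O(S) = -18 + 9*(S/S - 6/S) = -18 + 9*(1 - 6/S) = -18 + (9 - 54/S) = -9 - 54/S)
-55*O(6*(6 + 0)) + 1/(-33) = -55*(-9 - 54*1/(6*(6 + 0))) + 1/(-33) = -55*(-9 - 54/(6*6)) - 1/33 = -55*(-9 - 54/36) - 1/33 = -55*(-9 - 54*1/36) - 1/33 = -55*(-9 - 3/2) - 1/33 = -55*(-21/2) - 1/33 = 1155/2 - 1/33 = 38113/66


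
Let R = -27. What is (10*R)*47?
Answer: -12690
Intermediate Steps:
(10*R)*47 = (10*(-27))*47 = -270*47 = -12690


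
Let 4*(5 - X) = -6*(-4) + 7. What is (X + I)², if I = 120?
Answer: 219961/16 ≈ 13748.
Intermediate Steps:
X = -11/4 (X = 5 - (-6*(-4) + 7)/4 = 5 - (24 + 7)/4 = 5 - ¼*31 = 5 - 31/4 = -11/4 ≈ -2.7500)
(X + I)² = (-11/4 + 120)² = (469/4)² = 219961/16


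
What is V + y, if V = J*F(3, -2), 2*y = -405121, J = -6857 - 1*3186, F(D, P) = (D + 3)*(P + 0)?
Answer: -164089/2 ≈ -82045.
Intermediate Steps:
F(D, P) = P*(3 + D) (F(D, P) = (3 + D)*P = P*(3 + D))
J = -10043 (J = -6857 - 3186 = -10043)
y = -405121/2 (y = (½)*(-405121) = -405121/2 ≈ -2.0256e+5)
V = 120516 (V = -(-20086)*(3 + 3) = -(-20086)*6 = -10043*(-12) = 120516)
V + y = 120516 - 405121/2 = -164089/2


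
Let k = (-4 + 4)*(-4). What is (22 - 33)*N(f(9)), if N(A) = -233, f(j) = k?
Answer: 2563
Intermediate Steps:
k = 0 (k = 0*(-4) = 0)
f(j) = 0
(22 - 33)*N(f(9)) = (22 - 33)*(-233) = -11*(-233) = 2563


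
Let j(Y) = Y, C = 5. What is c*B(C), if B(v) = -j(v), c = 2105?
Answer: -10525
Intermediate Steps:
B(v) = -v
c*B(C) = 2105*(-1*5) = 2105*(-5) = -10525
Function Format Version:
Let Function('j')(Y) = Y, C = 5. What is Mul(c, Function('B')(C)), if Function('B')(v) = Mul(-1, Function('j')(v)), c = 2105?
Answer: -10525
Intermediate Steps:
Function('B')(v) = Mul(-1, v)
Mul(c, Function('B')(C)) = Mul(2105, Mul(-1, 5)) = Mul(2105, -5) = -10525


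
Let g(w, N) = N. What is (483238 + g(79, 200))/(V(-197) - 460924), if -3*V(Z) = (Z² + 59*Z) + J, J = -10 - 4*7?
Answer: -725157/704960 ≈ -1.0287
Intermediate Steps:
J = -38 (J = -10 - 28 = -38)
V(Z) = 38/3 - 59*Z/3 - Z²/3 (V(Z) = -((Z² + 59*Z) - 38)/3 = -(-38 + Z² + 59*Z)/3 = 38/3 - 59*Z/3 - Z²/3)
(483238 + g(79, 200))/(V(-197) - 460924) = (483238 + 200)/((38/3 - 59/3*(-197) - ⅓*(-197)²) - 460924) = 483438/((38/3 + 11623/3 - ⅓*38809) - 460924) = 483438/((38/3 + 11623/3 - 38809/3) - 460924) = 483438/(-27148/3 - 460924) = 483438/(-1409920/3) = 483438*(-3/1409920) = -725157/704960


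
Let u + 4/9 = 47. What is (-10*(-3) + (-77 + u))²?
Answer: 16/81 ≈ 0.19753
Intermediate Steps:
u = 419/9 (u = -4/9 + 47 = 419/9 ≈ 46.556)
(-10*(-3) + (-77 + u))² = (-10*(-3) + (-77 + 419/9))² = (30 - 274/9)² = (-4/9)² = 16/81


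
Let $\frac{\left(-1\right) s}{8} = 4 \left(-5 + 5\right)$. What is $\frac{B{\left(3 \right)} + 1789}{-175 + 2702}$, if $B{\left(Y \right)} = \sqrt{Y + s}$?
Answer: $\frac{1789}{2527} + \frac{\sqrt{3}}{2527} \approx 0.70864$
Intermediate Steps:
$s = 0$ ($s = - 8 \cdot 4 \left(-5 + 5\right) = - 8 \cdot 4 \cdot 0 = \left(-8\right) 0 = 0$)
$B{\left(Y \right)} = \sqrt{Y}$ ($B{\left(Y \right)} = \sqrt{Y + 0} = \sqrt{Y}$)
$\frac{B{\left(3 \right)} + 1789}{-175 + 2702} = \frac{\sqrt{3} + 1789}{-175 + 2702} = \frac{1789 + \sqrt{3}}{2527} = \left(1789 + \sqrt{3}\right) \frac{1}{2527} = \frac{1789}{2527} + \frac{\sqrt{3}}{2527}$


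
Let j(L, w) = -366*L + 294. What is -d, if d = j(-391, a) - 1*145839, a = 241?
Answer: 2439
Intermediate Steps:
j(L, w) = 294 - 366*L
d = -2439 (d = (294 - 366*(-391)) - 1*145839 = (294 + 143106) - 145839 = 143400 - 145839 = -2439)
-d = -1*(-2439) = 2439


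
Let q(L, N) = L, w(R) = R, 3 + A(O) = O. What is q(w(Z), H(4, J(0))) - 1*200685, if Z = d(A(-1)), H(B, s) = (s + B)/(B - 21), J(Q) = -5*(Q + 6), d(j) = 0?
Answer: -200685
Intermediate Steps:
A(O) = -3 + O
J(Q) = -30 - 5*Q (J(Q) = -5*(6 + Q) = -30 - 5*Q)
H(B, s) = (B + s)/(-21 + B)
Z = 0
q(w(Z), H(4, J(0))) - 1*200685 = 0 - 1*200685 = 0 - 200685 = -200685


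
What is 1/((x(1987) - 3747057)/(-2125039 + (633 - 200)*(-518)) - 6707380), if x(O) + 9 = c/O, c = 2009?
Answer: -4668124671/31310878610353847 ≈ -1.4909e-7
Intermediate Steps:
x(O) = -9 + 2009/O
1/((x(1987) - 3747057)/(-2125039 + (633 - 200)*(-518)) - 6707380) = 1/(((-9 + 2009/1987) - 3747057)/(-2125039 + (633 - 200)*(-518)) - 6707380) = 1/(((-9 + 2009*(1/1987)) - 3747057)/(-2125039 + 433*(-518)) - 6707380) = 1/(((-9 + 2009/1987) - 3747057)/(-2125039 - 224294) - 6707380) = 1/((-15874/1987 - 3747057)/(-2349333) - 6707380) = 1/(-7445418133/1987*(-1/2349333) - 6707380) = 1/(7445418133/4668124671 - 6707380) = 1/(-31310878610353847/4668124671) = -4668124671/31310878610353847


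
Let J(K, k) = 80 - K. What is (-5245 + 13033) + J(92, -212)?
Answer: 7776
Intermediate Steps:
(-5245 + 13033) + J(92, -212) = (-5245 + 13033) + (80 - 1*92) = 7788 + (80 - 92) = 7788 - 12 = 7776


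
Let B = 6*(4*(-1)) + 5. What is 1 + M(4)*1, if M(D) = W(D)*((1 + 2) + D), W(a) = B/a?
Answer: -129/4 ≈ -32.250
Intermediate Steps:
B = -19 (B = 6*(-4) + 5 = -24 + 5 = -19)
W(a) = -19/a
M(D) = -19*(3 + D)/D (M(D) = (-19/D)*((1 + 2) + D) = (-19/D)*(3 + D) = -19*(3 + D)/D)
1 + M(4)*1 = 1 + (-19 - 57/4)*1 = 1 - 133/4*1 = 1 - 133/4 = -129/4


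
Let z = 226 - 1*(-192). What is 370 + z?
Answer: 788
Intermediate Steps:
z = 418 (z = 226 + 192 = 418)
370 + z = 370 + 418 = 788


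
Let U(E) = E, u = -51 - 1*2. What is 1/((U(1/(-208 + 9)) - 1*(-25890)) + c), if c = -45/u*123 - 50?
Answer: 10547/273635892 ≈ 3.8544e-5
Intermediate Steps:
u = -53 (u = -51 - 2 = -53)
c = 2885/53 (c = -45/(-53)*123 - 50 = -45*(-1/53)*123 - 50 = (45/53)*123 - 50 = 5535/53 - 50 = 2885/53 ≈ 54.434)
1/((U(1/(-208 + 9)) - 1*(-25890)) + c) = 1/((1/(-208 + 9) - 1*(-25890)) + 2885/53) = 1/((1/(-199) + 25890) + 2885/53) = 1/((-1/199 + 25890) + 2885/53) = 1/(5152109/199 + 2885/53) = 1/(273635892/10547) = 10547/273635892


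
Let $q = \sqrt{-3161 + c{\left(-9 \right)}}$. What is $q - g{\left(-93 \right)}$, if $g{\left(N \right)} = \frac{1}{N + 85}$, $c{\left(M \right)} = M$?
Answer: $\frac{1}{8} + i \sqrt{3170} \approx 0.125 + 56.303 i$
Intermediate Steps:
$g{\left(N \right)} = \frac{1}{85 + N}$
$q = i \sqrt{3170}$ ($q = \sqrt{-3161 - 9} = \sqrt{-3170} = i \sqrt{3170} \approx 56.303 i$)
$q - g{\left(-93 \right)} = i \sqrt{3170} - \frac{1}{85 - 93} = i \sqrt{3170} - \frac{1}{-8} = i \sqrt{3170} - - \frac{1}{8} = i \sqrt{3170} + \frac{1}{8} = \frac{1}{8} + i \sqrt{3170}$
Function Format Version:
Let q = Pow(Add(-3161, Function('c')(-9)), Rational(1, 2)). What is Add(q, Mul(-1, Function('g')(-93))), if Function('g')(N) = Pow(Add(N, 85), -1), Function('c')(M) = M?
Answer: Add(Rational(1, 8), Mul(I, Pow(3170, Rational(1, 2)))) ≈ Add(0.12500, Mul(56.303, I))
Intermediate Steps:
Function('g')(N) = Pow(Add(85, N), -1)
q = Mul(I, Pow(3170, Rational(1, 2))) (q = Pow(Add(-3161, -9), Rational(1, 2)) = Pow(-3170, Rational(1, 2)) = Mul(I, Pow(3170, Rational(1, 2))) ≈ Mul(56.303, I))
Add(q, Mul(-1, Function('g')(-93))) = Add(Mul(I, Pow(3170, Rational(1, 2))), Mul(-1, Pow(Add(85, -93), -1))) = Add(Mul(I, Pow(3170, Rational(1, 2))), Mul(-1, Pow(-8, -1))) = Add(Mul(I, Pow(3170, Rational(1, 2))), Mul(-1, Rational(-1, 8))) = Add(Mul(I, Pow(3170, Rational(1, 2))), Rational(1, 8)) = Add(Rational(1, 8), Mul(I, Pow(3170, Rational(1, 2))))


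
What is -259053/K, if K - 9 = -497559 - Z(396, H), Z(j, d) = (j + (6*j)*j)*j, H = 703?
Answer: 86351/124416394 ≈ 0.00069405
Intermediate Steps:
Z(j, d) = j*(j + 6*j²) (Z(j, d) = (j + 6*j²)*j = j*(j + 6*j²))
K = -373249182 (K = 9 + (-497559 - 396²*(1 + 6*396)) = 9 + (-497559 - 156816*(1 + 2376)) = 9 + (-497559 - 156816*2377) = 9 + (-497559 - 1*372751632) = 9 + (-497559 - 372751632) = 9 - 373249191 = -373249182)
-259053/K = -259053/(-373249182) = -259053*(-1/373249182) = 86351/124416394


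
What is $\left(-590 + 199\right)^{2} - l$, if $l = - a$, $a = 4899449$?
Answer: $5052330$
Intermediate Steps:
$l = -4899449$ ($l = \left(-1\right) 4899449 = -4899449$)
$\left(-590 + 199\right)^{2} - l = \left(-590 + 199\right)^{2} - -4899449 = \left(-391\right)^{2} + 4899449 = 152881 + 4899449 = 5052330$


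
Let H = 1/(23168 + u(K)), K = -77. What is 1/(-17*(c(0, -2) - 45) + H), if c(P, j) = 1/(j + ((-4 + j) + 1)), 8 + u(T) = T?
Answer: 161581/124001883 ≈ 0.0013031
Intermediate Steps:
u(T) = -8 + T
c(P, j) = 1/(-3 + 2*j) (c(P, j) = 1/(j + (-3 + j)) = 1/(-3 + 2*j))
H = 1/23083 (H = 1/(23168 + (-8 - 77)) = 1/(23168 - 85) = 1/23083 ≈ 4.3322e-5)
1/(-17*(c(0, -2) - 45) + H) = 1/(-17*(1/(-3 + 2*(-2)) - 45) + 1/23083) = 1/(-17*(1/(-3 - 4) - 45) + 1/23083) = 1/(-17*(1/(-7) - 45) + 1/23083) = 1/(-17*(-⅐ - 45) + 1/23083) = 1/(-17*(-316/7) + 1/23083) = 1/(5372/7 + 1/23083) = 1/(124001883/161581) = 161581/124001883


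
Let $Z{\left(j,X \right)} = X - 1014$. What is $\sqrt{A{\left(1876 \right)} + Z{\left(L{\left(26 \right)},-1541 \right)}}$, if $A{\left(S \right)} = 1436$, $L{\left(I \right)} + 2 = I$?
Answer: $i \sqrt{1119} \approx 33.451 i$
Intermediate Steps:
$L{\left(I \right)} = -2 + I$
$Z{\left(j,X \right)} = -1014 + X$
$\sqrt{A{\left(1876 \right)} + Z{\left(L{\left(26 \right)},-1541 \right)}} = \sqrt{1436 - 2555} = \sqrt{-1119} = i \sqrt{1119}$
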